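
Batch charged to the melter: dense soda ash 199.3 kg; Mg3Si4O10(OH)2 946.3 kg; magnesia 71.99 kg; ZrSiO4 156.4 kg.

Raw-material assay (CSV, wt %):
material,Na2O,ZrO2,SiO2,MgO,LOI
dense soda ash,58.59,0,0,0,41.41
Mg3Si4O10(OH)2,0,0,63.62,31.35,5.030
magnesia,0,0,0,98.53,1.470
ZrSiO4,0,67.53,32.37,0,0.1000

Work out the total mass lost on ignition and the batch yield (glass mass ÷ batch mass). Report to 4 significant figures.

In-progress results are displayed, with 4-significant-figure rounding, when written out. All internal work maintains full precision from first step to last — every reported number is rounded exactly once. All derived quantities, including glass mass, LOI, totals, the yield, four oxide percentages, are carried using the weight values per 1243 kg of glass at exact precision exactly as shown in the question or the answer.
Ignition loss by material:
  dense soda ash: 199.3 × 0.4141 = 82.53 kg
  Mg3Si4O10(OH)2: 946.3 × 0.05030 = 47.60 kg
  magnesia: 71.99 × 0.01470 = 1.058 kg
  ZrSiO4: 156.4 × 0.001000 = 0.1564 kg
Total LOI = 131.3 kg
Glass = batch − LOI = 1374 − 131.3 = 1243 kg

LOI loss = 131.3 kg; glass = 1243 kg; yield = 90.44%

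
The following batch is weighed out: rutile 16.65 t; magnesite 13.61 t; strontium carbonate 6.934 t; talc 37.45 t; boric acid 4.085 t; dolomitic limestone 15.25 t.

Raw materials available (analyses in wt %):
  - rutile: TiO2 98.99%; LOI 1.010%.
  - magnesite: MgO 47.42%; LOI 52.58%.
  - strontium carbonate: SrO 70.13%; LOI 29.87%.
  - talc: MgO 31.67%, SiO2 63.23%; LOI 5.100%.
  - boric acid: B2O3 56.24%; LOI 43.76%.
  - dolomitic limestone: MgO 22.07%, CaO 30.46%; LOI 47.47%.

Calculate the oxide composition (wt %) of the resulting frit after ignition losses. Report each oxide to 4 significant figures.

All internal work keeps full precision throughout — in-progress results are printed rounded to 4 significant figures; a single rounding finalizes every reported figure — the derived quantities (totals, LOI, six oxide percentages, net glass mass, yield) are recomputed using the weight values at 73.65 t of glass in exact precision, as written in problem or answer.
Oxide masses out of the charge:
  TiO2: 16.65·0.9899 = 16.48 t
  MgO: 13.61·0.4742 + 37.45·0.3167 + 15.25·0.2207 = 21.68 t
  SiO2: 37.45·0.6323 = 23.68 t
  B2O3: 4.085·0.5624 = 2.297 t
  CaO: 15.25·0.3046 = 4.645 t
  SrO: 6.934·0.7013 = 4.863 t
LOI: 16.65·0.01010 + 13.61·0.5258 + 6.934·0.2987 + 37.45·0.05100 + 4.085·0.4376 + 15.25·0.4747 = 20.33 t
Glass = total batch minus LOI = 93.98 − 20.33 = 73.65 t (the oxide masses sum to this)
wt % = oxide mass / glass mass × 100

Glass mass = 73.65 t (batch 93.98 − LOI 20.33).
Composition: TiO2 22.38%, MgO 29.44%, SiO2 32.15%, B2O3 3.119%, CaO 6.307%, SrO 6.603%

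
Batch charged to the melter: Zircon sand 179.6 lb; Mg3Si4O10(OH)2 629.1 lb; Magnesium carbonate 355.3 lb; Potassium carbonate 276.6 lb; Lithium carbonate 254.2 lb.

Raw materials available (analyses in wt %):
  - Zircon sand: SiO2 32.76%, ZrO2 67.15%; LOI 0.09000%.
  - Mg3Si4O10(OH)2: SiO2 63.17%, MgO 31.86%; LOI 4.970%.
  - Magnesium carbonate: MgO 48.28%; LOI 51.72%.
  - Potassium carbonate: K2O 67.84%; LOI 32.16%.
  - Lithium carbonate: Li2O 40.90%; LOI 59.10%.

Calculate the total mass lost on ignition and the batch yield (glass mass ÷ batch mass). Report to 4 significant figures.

The intermediate values are shown rounded off to 4 significant digits at each printed step; full float precision is kept throughout — every reported value is rounded a single time — the derived quantities, which include glass mass, the yield, the five compositions, LOI, totals, are re-derived in exact precision, as given in question or answer, from the weighed amounts for 1240 lb of glass.
Material-by-material LOI:
  Zircon sand: 179.6 × 9.000e-04 = 0.1616 lb
  Mg3Si4O10(OH)2: 629.1 × 0.04970 = 31.27 lb
  Magnesium carbonate: 355.3 × 0.5172 = 183.8 lb
  Potassium carbonate: 276.6 × 0.3216 = 88.95 lb
  Lithium carbonate: 254.2 × 0.5910 = 150.2 lb
Total LOI = 454.4 lb
Glass = batch − LOI = 1695 − 454.4 = 1240 lb

LOI loss = 454.4 lb; glass = 1240 lb; yield = 73.19%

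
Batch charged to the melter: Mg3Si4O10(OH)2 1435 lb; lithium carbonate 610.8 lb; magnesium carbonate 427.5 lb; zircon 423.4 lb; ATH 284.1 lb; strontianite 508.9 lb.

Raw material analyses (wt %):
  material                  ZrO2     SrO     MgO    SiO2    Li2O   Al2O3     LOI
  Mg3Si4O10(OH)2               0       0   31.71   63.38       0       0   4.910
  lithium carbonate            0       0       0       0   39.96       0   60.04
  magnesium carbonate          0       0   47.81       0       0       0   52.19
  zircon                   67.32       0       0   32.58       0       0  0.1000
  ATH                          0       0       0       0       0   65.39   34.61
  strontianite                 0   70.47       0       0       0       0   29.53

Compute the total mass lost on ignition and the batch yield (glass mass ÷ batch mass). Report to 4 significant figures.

All arithmetic maintains exact precision throughout — rounding to 4 significant figures governs every working value as displayed; each reported result carries a single rounding — the derived quantities (LOI, the six compositions, the yield, the totals, net glass mass) are carried from the batch weights per 2780 lb of glass in full precision, as set out in either problem or answer.
Ignition loss by material:
  Mg3Si4O10(OH)2: 1435 × 0.04910 = 70.46 lb
  lithium carbonate: 610.8 × 0.6004 = 366.7 lb
  magnesium carbonate: 427.5 × 0.5219 = 223.1 lb
  zircon: 423.4 × 0.001000 = 0.4234 lb
  ATH: 284.1 × 0.3461 = 98.33 lb
  strontianite: 508.9 × 0.2953 = 150.3 lb
Total LOI = 909.3 lb
Glass = batch − LOI = 3690 − 909.3 = 2780 lb

LOI loss = 909.3 lb; glass = 2780 lb; yield = 75.36%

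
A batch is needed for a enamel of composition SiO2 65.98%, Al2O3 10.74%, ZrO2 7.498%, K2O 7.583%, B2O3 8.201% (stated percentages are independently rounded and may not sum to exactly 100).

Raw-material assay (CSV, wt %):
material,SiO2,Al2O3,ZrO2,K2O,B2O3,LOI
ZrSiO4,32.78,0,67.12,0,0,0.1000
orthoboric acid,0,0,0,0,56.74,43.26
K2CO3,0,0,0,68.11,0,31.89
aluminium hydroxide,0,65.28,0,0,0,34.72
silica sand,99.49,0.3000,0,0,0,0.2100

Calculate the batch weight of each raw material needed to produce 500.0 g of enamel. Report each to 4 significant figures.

Batch per 500.0 g enamel:
  ZrSiO4: 55.86 g
  orthoboric acid: 72.27 g
  K2CO3: 55.67 g
  aluminium hydroxide: 80.82 g
  silica sand: 313.2 g
Total batch = 577.8 g; LOI loss = 77.79 g; yield = 86.54%

Intermediates are shown (rounded to 4 significant digits) as written. All internal work keeps full precision in every operation — each reported number receives exactly one rounding; all derived quantities are re-derived using the weight values on 500.0 g of glass at exact precision (yield, the totals, five oxide percentages, net glass mass, ignition loss), as they appear in either problem or answer.
Oxide-by-oxide targets in 500.0 g enamel:
  SiO2: 65.98% × 500.0 = 329.9 g
  Al2O3: 10.74% × 500.0 = 53.70 g
  ZrO2: 7.498% × 500.0 = 37.49 g
  K2O: 7.583% × 500.0 = 37.92 g
  B2O3: 8.201% × 500.0 = 41.00 g
A balance pass over the oxides, given the weights on record, at the basis given (sum by sum, the targets are met within answer rounding):
  SiO2: 55.86·0.3278 + 313.2·0.9949 = 329.9 g (target 329.9 g)
  Al2O3: 80.82·0.6528 + 313.2·0.003000 = 53.70 g (target 53.70 g)
  ZrO2: 55.86·0.6712 = 37.49 g (target 37.49 g)
  K2O: 55.67·0.6811 = 37.92 g (target 37.92 g)
  B2O3: 72.27·0.5674 = 41.01 g (target 41.00 g)
Glass-mass bookkeeping: total charge less LOI = 500.0 g (the targets, summed, come to 500.0 g; with the basis standing at 500.0 g — rounding explains the deltas).
Adding the batch up: Σ batch = 577.8 g; loss to ignition Σ batch·LOI = 77.79 g; as yield: glass ÷ batch → 86.54%.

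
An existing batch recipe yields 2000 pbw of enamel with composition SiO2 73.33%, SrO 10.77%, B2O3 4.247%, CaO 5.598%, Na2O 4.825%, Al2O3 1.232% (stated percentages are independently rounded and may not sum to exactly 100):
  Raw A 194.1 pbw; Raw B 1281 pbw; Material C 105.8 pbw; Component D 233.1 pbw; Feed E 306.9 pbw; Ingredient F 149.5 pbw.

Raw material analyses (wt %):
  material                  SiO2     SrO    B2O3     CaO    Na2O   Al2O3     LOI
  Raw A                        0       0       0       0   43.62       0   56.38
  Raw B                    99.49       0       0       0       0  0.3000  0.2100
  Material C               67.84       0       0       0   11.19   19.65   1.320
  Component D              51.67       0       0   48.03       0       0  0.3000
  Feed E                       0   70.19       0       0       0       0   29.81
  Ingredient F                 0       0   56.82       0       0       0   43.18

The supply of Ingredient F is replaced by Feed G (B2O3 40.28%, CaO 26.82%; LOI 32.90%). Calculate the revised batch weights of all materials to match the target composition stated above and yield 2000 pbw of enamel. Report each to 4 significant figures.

All internal work runs at exact precision in every operation; mid-chain values appear with 4-significant-figure rounding within the worked lines. Each reported value is rounded just once. The derived quantities (totals, net glass mass, yield, LOI, the six compositions) are computed from the batch weights on 2000 pbw of glass in full precision, as quoted within question or answer.
Oxide mass targets, per 2000 pbw enamel:
  SiO2: 73.33% × 2000 = 1467 pbw
  SrO: 10.77% × 2000 = 215.4 pbw
  B2O3: 4.247% × 2000 = 84.94 pbw
  CaO: 5.598% × 2000 = 112.0 pbw
  Na2O: 4.825% × 2000 = 96.50 pbw
  Al2O3: 1.232% × 2000 = 24.64 pbw
Oxide-by-oxide audit given the weights on record, on the stated basis (oxide sums agree with the targets exact up to rounding of places):
  SiO2: 1343·0.9949 + 104.9·0.6784 + 115.4·0.5167 = 1467 pbw (target 1467 pbw)
  SrO: 306.9·0.7019 = 215.4 pbw (target 215.4 pbw)
  B2O3: 210.9·0.4028 = 84.95 pbw (target 84.94 pbw)
  CaO: 115.4·0.4803 + 210.9·0.2682 = 112.0 pbw (target 112.0 pbw)
  Na2O: 194.3·0.4362 + 104.9·0.1119 = 96.49 pbw (target 96.50 pbw)
  Al2O3: 1343·0.003000 + 104.9·0.1965 = 24.64 pbw (target 24.64 pbw)
Mass balance on the glass: net batch after ignition = 2000 pbw (targets for the oxides total 2000 pbw; the stated basis being 2000 pbw — any gap is answer rounding).
Summing the batch: Σ batch = 2275 pbw; LOI loss = Σ batch·LOI = 275.0 pbw; as yield: glass ÷ batch → 87.92%.

Revised batch per 2000 pbw enamel:
  Raw A: 194.3 pbw
  Raw B: 1343 pbw
  Material C: 104.9 pbw
  Component D: 115.4 pbw
  Feed E: 306.9 pbw
  Feed G: 210.9 pbw
Total batch = 2275 pbw; LOI loss = 275.0 pbw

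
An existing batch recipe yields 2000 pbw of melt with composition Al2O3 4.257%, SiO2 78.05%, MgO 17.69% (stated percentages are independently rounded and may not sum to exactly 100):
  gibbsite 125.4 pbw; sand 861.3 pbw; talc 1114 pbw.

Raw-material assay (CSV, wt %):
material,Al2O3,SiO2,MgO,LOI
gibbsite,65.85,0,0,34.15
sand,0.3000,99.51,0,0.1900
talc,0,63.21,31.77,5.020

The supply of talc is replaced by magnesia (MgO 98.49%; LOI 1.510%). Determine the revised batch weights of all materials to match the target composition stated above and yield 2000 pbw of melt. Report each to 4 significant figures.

Revised batch per 2000 pbw melt:
  gibbsite: 122.1 pbw
  sand: 1569 pbw
  magnesia: 359.2 pbw
Total batch = 2050 pbw; LOI loss = 50.10 pbw

The working math maintains exact precision in all steps. Intermediates are printed, rounded to four significant digits, within the worked lines — every reported number takes exactly one rounding — the derived quantities, which include the totals, net glass mass, the three compositions, LOI, yield, are computed at full float precision, exactly as shown in problem or answer, from the weighed amounts per 2000 pbw of glass.
Per-oxide target masses for 2000 pbw melt:
  Al2O3: 4.257% × 2000 = 85.14 pbw
  SiO2: 78.05% × 2000 = 1561 pbw
  MgO: 17.69% × 2000 = 353.8 pbw
Per-oxide balance check applying the batch weights above, for the quoted basis mass (every target is met by its sum inside rounding margins):
  Al2O3: 122.1·0.6585 + 1569·0.003000 = 85.11 pbw (target 85.14 pbw)
  SiO2: 1569·0.9951 = 1561 pbw (target 1561 pbw)
  MgO: 359.2·0.9849 = 353.8 pbw (target 353.8 pbw)
Glass-mass sanity pass: batch total minus LOI = 2000 pbw (targets for the oxides total 2000 pbw; versus the stated basis of 2000 pbw — differing by rounding only).
Batch grand total — Σ batch = 2050 pbw; ignition loss, Σ(batch × LOI) = 50.10 pbw; yield, glass over the total, = 97.56%.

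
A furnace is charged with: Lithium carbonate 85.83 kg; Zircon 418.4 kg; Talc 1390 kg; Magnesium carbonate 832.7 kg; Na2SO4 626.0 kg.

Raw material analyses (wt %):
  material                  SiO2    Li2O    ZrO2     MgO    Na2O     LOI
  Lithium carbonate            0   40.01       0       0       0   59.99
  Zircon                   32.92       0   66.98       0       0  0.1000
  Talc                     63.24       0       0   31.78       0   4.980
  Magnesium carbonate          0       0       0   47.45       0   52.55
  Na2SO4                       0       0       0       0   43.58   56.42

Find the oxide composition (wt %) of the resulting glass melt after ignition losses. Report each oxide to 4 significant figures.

Glass mass = 2441 kg (batch 3353 − LOI 911.9).
Composition: SiO2 41.65%, Li2O 1.407%, ZrO2 11.48%, MgO 34.28%, Na2O 11.18%

Mid-chain values appear, rounded to 4 significant figures, when written out. Every computation holds full precision all the way through. Each reported result sees exactly one rounding. Derived quantities (ignition loss, the yield, totals, five oxide percentages, glass mass) are recomputed in full float precision from the weighed amounts for 2441 kg of glass, as written in the question or the answer.
Oxide-by-oxide delivered mass:
  SiO2: 418.4·0.3292 + 1390·0.6324 = 1017 kg
  Li2O: 85.83·0.4001 = 34.34 kg
  ZrO2: 418.4·0.6698 = 280.2 kg
  MgO: 1390·0.3178 + 832.7·0.4745 = 836.9 kg
  Na2O: 626.0·0.4358 = 272.8 kg
LOI: 85.83·0.5999 + 418.4·0.001000 + 1390·0.04980 + 832.7·0.5255 + 626.0·0.5642 = 911.9 kg
Glass mass = batch − LOI = 3353 − 911.9 = 2441 kg (= the summed oxide contributions)
wt % = oxide mass / glass mass × 100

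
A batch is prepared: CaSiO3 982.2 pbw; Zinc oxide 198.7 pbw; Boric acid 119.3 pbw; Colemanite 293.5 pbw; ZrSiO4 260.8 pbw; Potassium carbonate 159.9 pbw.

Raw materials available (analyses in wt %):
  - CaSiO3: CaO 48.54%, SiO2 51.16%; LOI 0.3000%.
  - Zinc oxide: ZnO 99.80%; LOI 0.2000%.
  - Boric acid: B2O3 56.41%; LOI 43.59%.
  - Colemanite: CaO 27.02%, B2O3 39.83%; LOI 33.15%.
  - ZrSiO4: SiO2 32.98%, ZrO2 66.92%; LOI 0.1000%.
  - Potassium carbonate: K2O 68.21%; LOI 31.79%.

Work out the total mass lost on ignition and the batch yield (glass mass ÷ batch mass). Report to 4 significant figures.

LOI loss = 203.7 pbw; glass = 1811 pbw; yield = 89.89%

Each numeric step runs at exact precision in all steps; in-progress results appear (rounded to four significant figures) in the printout; every reported figure takes just one rounding; the derived quantities are rebuilt at full float precision (net glass mass, LOI, six oxide percentages, yield, the totals) from the weighed amounts per 1811 pbw of glass, as written in either problem or answer.
Loss on ignition, line by line:
  CaSiO3: 982.2 × 0.003000 = 2.947 pbw
  Zinc oxide: 198.7 × 0.002000 = 0.3974 pbw
  Boric acid: 119.3 × 0.4359 = 52.00 pbw
  Colemanite: 293.5 × 0.3315 = 97.30 pbw
  ZrSiO4: 260.8 × 0.001000 = 0.2608 pbw
  Potassium carbonate: 159.9 × 0.3179 = 50.83 pbw
Total LOI = 203.7 pbw
Glass = batch − LOI = 2014 − 203.7 = 1811 pbw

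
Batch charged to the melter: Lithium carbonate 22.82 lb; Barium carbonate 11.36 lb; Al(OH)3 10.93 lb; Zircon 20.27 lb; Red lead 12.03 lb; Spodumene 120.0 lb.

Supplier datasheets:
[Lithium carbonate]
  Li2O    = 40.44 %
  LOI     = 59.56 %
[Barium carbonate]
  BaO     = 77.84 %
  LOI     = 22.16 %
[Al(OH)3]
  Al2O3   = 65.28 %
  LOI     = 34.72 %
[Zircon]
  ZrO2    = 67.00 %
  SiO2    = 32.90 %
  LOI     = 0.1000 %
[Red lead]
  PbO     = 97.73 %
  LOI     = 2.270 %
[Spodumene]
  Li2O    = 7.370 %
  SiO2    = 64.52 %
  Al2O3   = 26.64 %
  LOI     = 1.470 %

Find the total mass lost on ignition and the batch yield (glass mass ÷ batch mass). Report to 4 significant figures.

LOI loss = 21.96 lb; glass = 175.4 lb; yield = 88.88%

Values along the way appear with 4-significant-figure rounding across the worked steps — the working math maintains full precision through every step. Each reported result includes exactly one rounding. Derived quantities, including yield, totals, six oxide percentages, glass mass, LOI, are computed from the batch weights on 175.4 lb of glass at full float precision, as quoted within the problem or answer text.
Material-by-material LOI:
  Lithium carbonate: 22.82 × 0.5956 = 13.59 lb
  Barium carbonate: 11.36 × 0.2216 = 2.517 lb
  Al(OH)3: 10.93 × 0.3472 = 3.795 lb
  Zircon: 20.27 × 0.001000 = 0.02027 lb
  Red lead: 12.03 × 0.02270 = 0.2731 lb
  Spodumene: 120.0 × 0.01470 = 1.764 lb
Total LOI = 21.96 lb
Glass = batch − LOI = 197.4 − 21.96 = 175.4 lb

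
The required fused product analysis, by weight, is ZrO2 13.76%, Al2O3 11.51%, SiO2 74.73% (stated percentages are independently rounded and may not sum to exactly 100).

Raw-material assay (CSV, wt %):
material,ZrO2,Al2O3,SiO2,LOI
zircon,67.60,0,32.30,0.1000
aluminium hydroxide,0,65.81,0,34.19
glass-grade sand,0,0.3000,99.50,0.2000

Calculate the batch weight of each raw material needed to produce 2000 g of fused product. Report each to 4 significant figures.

The whole derivation runs at full precision at all times; intermediates are displayed, rounded to 4 significant digits, as written. Exactly one rounding goes into each reported number; the derived quantities, including totals, three oxide percentages, the yield, glass mass, ignition loss, are computed using the weight values per 2000 g of glass at full precision, exactly as printed in either problem or answer.
Oxide-by-oxide targets in 2000 g fused product:
  ZrO2: 13.76% × 2000 = 275.2 g
  Al2O3: 11.51% × 2000 = 230.2 g
  SiO2: 74.73% × 2000 = 1495 g
Verifying the oxide balance working from each reported weight, against the basis in use (sum by sum, the targets are met once rounding is allowed for):
  ZrO2: 407.1·0.6760 = 275.2 g (target 275.2 g)
  Al2O3: 343.5·0.6581 + 1370·0.003000 = 230.2 g (target 230.2 g)
  SiO2: 407.1·0.3230 + 1370·0.9950 = 1495 g (target 1495 g)
Glass mass check: the batch minus its LOI: 2000 g (summing oxide targets gives 2000 g; basis as stated: 2000 g — gaps are rounding artifacts).
Batch grand total — Σ batch = 2121 g; the LOI term Σ batch·LOI equals 120.6 g; the yield ratio, glass ÷ batch: 94.31%.

Batch per 2000 g fused product:
  zircon: 407.1 g
  aluminium hydroxide: 343.5 g
  glass-grade sand: 1370 g
Total batch = 2121 g; LOI loss = 120.6 g; yield = 94.31%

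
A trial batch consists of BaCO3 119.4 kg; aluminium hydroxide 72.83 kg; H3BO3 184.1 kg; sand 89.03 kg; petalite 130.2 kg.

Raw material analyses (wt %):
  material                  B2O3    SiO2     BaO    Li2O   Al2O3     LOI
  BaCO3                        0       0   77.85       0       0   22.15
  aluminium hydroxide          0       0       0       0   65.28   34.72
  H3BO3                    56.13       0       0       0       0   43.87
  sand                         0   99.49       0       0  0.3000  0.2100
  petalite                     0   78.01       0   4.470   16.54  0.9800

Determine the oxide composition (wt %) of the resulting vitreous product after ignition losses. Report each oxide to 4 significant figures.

Glass mass = 461.6 kg (batch 595.6 − LOI 134.0).
Composition: B2O3 22.39%, SiO2 41.19%, BaO 20.14%, Li2O 1.261%, Al2O3 15.02%

Exact precision is kept from start to finish — values along the way are displayed with 4-significant-digit rounding at each printed step; every reported value takes just one rounding. Derived quantities are rebuilt starting from the weights at 461.6 kg of glass in full precision (five oxide percentages, the yield, the totals, LOI, glass mass) as quoted within the problem or answer text.
Oxide masses out of the charge:
  B2O3: 184.1·0.5613 = 103.3 kg
  SiO2: 89.03·0.9949 + 130.2·0.7801 = 190.1 kg
  BaO: 119.4·0.7785 = 92.95 kg
  Li2O: 130.2·0.04470 = 5.820 kg
  Al2O3: 72.83·0.6528 + 89.03·0.003000 + 130.2·0.1654 = 69.35 kg
LOI: 119.4·0.2215 + 72.83·0.3472 + 184.1·0.4387 + 89.03·0.002100 + 130.2·0.009800 = 134.0 kg
Net of LOI, the glass mass = 595.6 − 134.0 = 461.6 kg (= the summed oxide contributions)
each wt % is 100 × oxide ÷ glass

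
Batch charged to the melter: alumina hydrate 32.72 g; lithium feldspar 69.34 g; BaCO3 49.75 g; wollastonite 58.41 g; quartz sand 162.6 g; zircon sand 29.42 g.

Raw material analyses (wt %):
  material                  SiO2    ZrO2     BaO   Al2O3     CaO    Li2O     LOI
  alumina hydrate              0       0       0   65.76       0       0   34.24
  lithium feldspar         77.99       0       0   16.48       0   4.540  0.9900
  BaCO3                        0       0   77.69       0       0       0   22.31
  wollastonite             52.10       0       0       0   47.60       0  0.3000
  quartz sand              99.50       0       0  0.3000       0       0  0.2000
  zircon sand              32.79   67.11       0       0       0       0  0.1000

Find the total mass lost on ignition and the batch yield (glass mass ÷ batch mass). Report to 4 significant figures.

LOI loss = 23.52 g; glass = 378.7 g; yield = 94.15%

Every computation runs at exact precision throughout — in-progress results are displayed with 4-significant-figure rounding in the working. Every reported value is rounded just once — derived quantities (net glass mass, ignition loss, the totals, yield, the six compositions) are re-derived starting from the weights at 378.7 g of glass at exact precision exactly as printed in either problem or answer.
Loss on ignition, line by line:
  alumina hydrate: 32.72 × 0.3424 = 11.20 g
  lithium feldspar: 69.34 × 0.009900 = 0.6865 g
  BaCO3: 49.75 × 0.2231 = 11.10 g
  wollastonite: 58.41 × 0.003000 = 0.1752 g
  quartz sand: 162.6 × 0.002000 = 0.3252 g
  zircon sand: 29.42 × 0.001000 = 0.02942 g
Total LOI = 23.52 g
Glass = batch − LOI = 402.2 − 23.52 = 378.7 g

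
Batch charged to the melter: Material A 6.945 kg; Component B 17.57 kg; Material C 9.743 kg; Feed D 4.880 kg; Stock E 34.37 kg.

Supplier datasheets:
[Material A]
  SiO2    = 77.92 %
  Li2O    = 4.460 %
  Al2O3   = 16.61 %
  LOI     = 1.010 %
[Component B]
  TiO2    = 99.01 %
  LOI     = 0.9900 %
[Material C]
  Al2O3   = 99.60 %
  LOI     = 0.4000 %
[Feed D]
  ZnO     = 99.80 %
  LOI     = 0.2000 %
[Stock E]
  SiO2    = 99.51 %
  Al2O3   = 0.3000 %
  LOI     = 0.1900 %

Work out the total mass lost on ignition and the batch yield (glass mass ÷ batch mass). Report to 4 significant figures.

Values along the way are shown, rounded to 4 significant figures, when written out — all internal work carries exact precision in every operation; exactly one rounding lands on every reported number — the derived quantities are carried at exact precision (ignition loss, the five compositions, glass mass, totals, yield) using the weight values per 73.15 kg of glass, precisely as stated by problem or answer.
Each material's LOI contribution:
  Material A: 6.945 × 0.01010 = 0.07014 kg
  Component B: 17.57 × 0.009900 = 0.1739 kg
  Material C: 9.743 × 0.004000 = 0.03897 kg
  Feed D: 4.880 × 0.002000 = 0.009760 kg
  Stock E: 34.37 × 0.001900 = 0.06530 kg
Total LOI = 0.3581 kg
Glass = batch − LOI = 73.51 − 0.3581 = 73.15 kg

LOI loss = 0.3581 kg; glass = 73.15 kg; yield = 99.51%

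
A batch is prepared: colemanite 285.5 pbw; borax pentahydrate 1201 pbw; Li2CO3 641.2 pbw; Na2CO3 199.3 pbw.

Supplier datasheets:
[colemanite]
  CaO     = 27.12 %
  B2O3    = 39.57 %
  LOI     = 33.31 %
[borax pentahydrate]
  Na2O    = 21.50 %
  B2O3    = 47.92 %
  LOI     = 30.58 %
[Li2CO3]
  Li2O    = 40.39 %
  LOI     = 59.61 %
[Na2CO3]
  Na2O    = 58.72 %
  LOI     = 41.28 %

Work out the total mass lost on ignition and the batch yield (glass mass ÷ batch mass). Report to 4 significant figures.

LOI loss = 926.9 pbw; glass = 1400 pbw; yield = 60.17%

Each numeric step maintains exact precision through every step — working values appear, rounded to four significant digits, across the worked steps; each reported result receives exactly one rounding. All derived quantities are recomputed starting from the weights for 1400 pbw of glass at exact precision (net glass mass, LOI, yield, the totals, four oxide percentages) as set out in the question or the answer.
Material-by-material LOI:
  colemanite: 285.5 × 0.3331 = 95.10 pbw
  borax pentahydrate: 1201 × 0.3058 = 367.3 pbw
  Li2CO3: 641.2 × 0.5961 = 382.2 pbw
  Na2CO3: 199.3 × 0.4128 = 82.27 pbw
Total LOI = 926.9 pbw
Glass = batch − LOI = 2327 − 926.9 = 1400 pbw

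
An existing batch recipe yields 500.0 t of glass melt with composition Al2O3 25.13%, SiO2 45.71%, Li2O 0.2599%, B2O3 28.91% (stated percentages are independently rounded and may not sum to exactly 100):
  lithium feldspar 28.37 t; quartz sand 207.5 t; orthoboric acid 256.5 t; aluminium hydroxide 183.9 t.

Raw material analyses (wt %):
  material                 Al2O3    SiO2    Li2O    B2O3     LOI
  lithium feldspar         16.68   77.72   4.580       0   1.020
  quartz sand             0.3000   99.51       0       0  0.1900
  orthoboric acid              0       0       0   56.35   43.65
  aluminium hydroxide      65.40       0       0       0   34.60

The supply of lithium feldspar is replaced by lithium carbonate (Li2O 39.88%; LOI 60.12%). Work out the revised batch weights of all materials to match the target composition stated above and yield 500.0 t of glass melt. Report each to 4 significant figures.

Revised batch per 500.0 t glass melt:
  lithium carbonate: 3.259 t
  quartz sand: 229.7 t
  orthoboric acid: 256.5 t
  aluminium hydroxide: 191.1 t
Total batch = 680.6 t; LOI loss = 180.5 t

All arithmetic holds exact precision through the solve; intermediates appear rounded to 4 significant digits in the printout. A single rounding completes every reported number — the derived quantities, including ignition loss, four oxide percentages, net glass mass, totals, the yield, are computed starting from the weights for 500.0 t of glass in full float precision, precisely as stated by the problem or the answer.
The oxide mass targets at 500.0 t glass melt:
  Al2O3: 25.13% × 500.0 = 125.6 t
  SiO2: 45.71% × 500.0 = 228.6 t
  Li2O: 0.2599% × 500.0 = 1.300 t
  B2O3: 28.91% × 500.0 = 144.6 t
Oxide-by-oxide audit given the weights on record, on the stated basis (sum by sum, the targets are met exact up to rounding of places):
  Al2O3: 229.7·0.003000 + 191.1·0.6540 = 125.7 t (target 125.6 t)
  SiO2: 229.7·0.9951 = 228.6 t (target 228.6 t)
  Li2O: 3.259·0.3988 = 1.300 t (target 1.300 t)
  B2O3: 256.5·0.5635 = 144.5 t (target 144.6 t)
The glass-mass cross-check: whole batch net of LOI = 500.1 t (summing oxide targets gives 500.0 t; basis as stated: 500.0 t — differing by rounding only).
Total batch = Σ batch = 680.6 t; the LOI term Σ batch·LOI equals 180.5 t; yield: glass divided by total = 73.48%.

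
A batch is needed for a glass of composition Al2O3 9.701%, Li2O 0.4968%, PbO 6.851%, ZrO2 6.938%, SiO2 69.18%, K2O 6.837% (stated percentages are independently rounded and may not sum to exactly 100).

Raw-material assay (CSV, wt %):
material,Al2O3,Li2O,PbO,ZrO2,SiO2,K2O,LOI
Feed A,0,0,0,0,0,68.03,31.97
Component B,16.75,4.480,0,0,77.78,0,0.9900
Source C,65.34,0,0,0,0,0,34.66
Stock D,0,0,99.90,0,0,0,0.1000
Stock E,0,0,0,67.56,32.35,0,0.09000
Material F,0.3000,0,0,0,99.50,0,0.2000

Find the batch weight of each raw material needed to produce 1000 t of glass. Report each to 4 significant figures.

Values along the way are printed, rounded to 4 significant digits, at each printed step; the working math runs at full float precision all the way through — exactly one rounding is applied to every reported number — the derived quantities, which include totals, the six compositions, the yield, ignition loss, net glass mass, are rebuilt in exact precision, as written in the question or the answer, from the batch weights at 1000 t of glass.
Oxide mass targets, per 1000 t glass:
  Al2O3: 9.701% × 1000 = 97.01 t
  Li2O: 0.4968% × 1000 = 4.968 t
  PbO: 6.851% × 1000 = 68.51 t
  ZrO2: 6.938% × 1000 = 69.38 t
  SiO2: 69.18% × 1000 = 691.8 t
  K2O: 6.837% × 1000 = 68.37 t
Sums-versus-targets review using the reported weights, under the basis named above (summed amounts equal target values once rounding is allowed for):
  Al2O3: 110.9·0.1675 + 117.4·0.6534 + 575.2·0.003000 = 97.01 t (target 97.01 t)
  Li2O: 110.9·0.04480 = 4.968 t (target 4.968 t)
  PbO: 68.58·0.9990 = 68.51 t (target 68.51 t)
  ZrO2: 102.7·0.6756 = 69.38 t (target 69.38 t)
  SiO2: 110.9·0.7778 + 102.7·0.3235 + 575.2·0.9950 = 691.8 t (target 691.8 t)
  K2O: 100.5·0.6803 = 68.37 t (target 68.37 t)
Glass mass check: Σ batch − LOI loss = 1000 t (oxide target masses add up to 1000 t; versus the stated basis of 1000 t — gaps are rounding artifacts).
Batch total: Σ batch = 1075 t; ignition loss, Σ(batch × LOI) = 75.23 t; yield, glass over the total, = 93.00%.

Batch per 1000 t glass:
  Feed A: 100.5 t
  Component B: 110.9 t
  Source C: 117.4 t
  Stock D: 68.58 t
  Stock E: 102.7 t
  Material F: 575.2 t
Total batch = 1075 t; LOI loss = 75.23 t; yield = 93.00%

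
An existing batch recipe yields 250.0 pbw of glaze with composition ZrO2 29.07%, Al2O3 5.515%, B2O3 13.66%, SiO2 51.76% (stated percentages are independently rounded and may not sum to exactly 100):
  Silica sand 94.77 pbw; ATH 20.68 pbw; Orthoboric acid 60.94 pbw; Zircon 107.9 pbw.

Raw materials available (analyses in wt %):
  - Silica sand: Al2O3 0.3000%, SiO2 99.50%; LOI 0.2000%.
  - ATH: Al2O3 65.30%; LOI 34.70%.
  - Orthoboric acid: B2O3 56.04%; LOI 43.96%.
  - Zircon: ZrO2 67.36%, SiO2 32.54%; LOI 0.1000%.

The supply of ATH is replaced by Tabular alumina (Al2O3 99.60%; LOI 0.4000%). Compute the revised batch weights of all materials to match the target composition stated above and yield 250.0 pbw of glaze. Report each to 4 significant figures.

Revised batch per 250.0 pbw glaze:
  Silica sand: 94.77 pbw
  Tabular alumina: 13.56 pbw
  Orthoboric acid: 60.94 pbw
  Zircon: 107.9 pbw
Total batch = 277.2 pbw; LOI loss = 27.14 pbw

Every computation holds full float precision from start to finish; rounding to 4 significant digits governs every in-between result as displayed. Exactly one rounding is applied to every reported number; the derived quantities are carried using the weight values per 250.0 pbw of glass at full precision (ignition loss, yield, four oxide percentages, net glass mass, totals) as quoted within question or answer.
Target oxide masses per 250.0 pbw glaze:
  ZrO2: 29.07% × 250.0 = 72.68 pbw
  Al2O3: 5.515% × 250.0 = 13.79 pbw
  B2O3: 13.66% × 250.0 = 34.15 pbw
  SiO2: 51.76% × 250.0 = 129.4 pbw
A balance pass over the oxides, with the batch weights as given, for the quoted basis mass (every target is met by its sum net of answer rounding effects):
  ZrO2: 107.9·0.6736 = 72.68 pbw (target 72.68 pbw)
  Al2O3: 94.77·0.003000 + 13.56·0.9960 = 13.79 pbw (target 13.79 pbw)
  B2O3: 60.94·0.5604 = 34.15 pbw (target 34.15 pbw)
  SiO2: 94.77·0.9950 + 107.9·0.3254 = 129.4 pbw (target 129.4 pbw)
Mass balance on the glass: net batch after ignition = 250.0 pbw (oxide target masses add up to 250.0 pbw; versus the stated basis of 250.0 pbw — rounding explains the deltas).
Summing the batch: Σ batch = 277.2 pbw; LOI loss = Σ batch·LOI = 27.14 pbw; yield = glass ÷ total batch = 90.21%.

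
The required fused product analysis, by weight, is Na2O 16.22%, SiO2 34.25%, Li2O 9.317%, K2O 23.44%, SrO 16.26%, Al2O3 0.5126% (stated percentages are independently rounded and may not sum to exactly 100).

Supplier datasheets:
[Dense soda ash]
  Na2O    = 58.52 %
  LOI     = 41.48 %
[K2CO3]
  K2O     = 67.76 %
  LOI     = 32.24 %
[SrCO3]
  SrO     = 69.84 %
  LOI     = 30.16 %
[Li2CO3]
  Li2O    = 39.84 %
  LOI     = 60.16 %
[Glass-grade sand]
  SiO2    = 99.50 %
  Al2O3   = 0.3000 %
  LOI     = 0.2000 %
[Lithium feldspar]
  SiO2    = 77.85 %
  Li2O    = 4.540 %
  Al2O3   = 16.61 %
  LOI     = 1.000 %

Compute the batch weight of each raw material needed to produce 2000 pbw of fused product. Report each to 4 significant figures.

Rounding to four significant digits applies to each mid-chain value as printed — exact precision is carried end to end — each reported result takes a single rounding. All derived quantities, which include six oxide percentages, the totals, ignition loss, net glass mass, the yield, are recomputed in full precision, as quoted within the problem or the answer, using the weight values per 2000 pbw of glass.
Target oxide masses per 2000 pbw fused product:
  Na2O: 16.22% × 2000 = 324.4 pbw
  SiO2: 34.25% × 2000 = 685.0 pbw
  Li2O: 9.317% × 2000 = 186.3 pbw
  K2O: 23.44% × 2000 = 468.8 pbw
  SrO: 16.26% × 2000 = 325.2 pbw
  Al2O3: 0.5126% × 2000 = 10.25 pbw
A balance pass over the oxides, per the reported batch figures, relative to the basis at hand (delivered sums recover each target modulo rounding of the values):
  Na2O: 554.3·0.5852 = 324.4 pbw (target 324.4 pbw)
  SiO2: 649.3·0.9950 + 49.99·0.7785 = 685.0 pbw (target 685.0 pbw)
  Li2O: 462.0·0.3984 + 49.99·0.04540 = 186.3 pbw (target 186.3 pbw)
  K2O: 691.9·0.6776 = 468.8 pbw (target 468.8 pbw)
  SrO: 465.6·0.6984 = 325.2 pbw (target 325.2 pbw)
  Al2O3: 649.3·0.003000 + 49.99·0.1661 = 10.25 pbw (target 10.25 pbw)
Glass-mass sanity pass: total charge less LOI = 2000 pbw (targets for the oxides total 2000 pbw; the stated basis being 2000 pbw — rounding explains the deltas).
Adding the batch up: Σ batch = 2873 pbw; Σ batch·LOI gives LOI loss = 873.2 pbw; glass ÷ batch gives a yield of 69.61%.

Batch per 2000 pbw fused product:
  Dense soda ash: 554.3 pbw
  K2CO3: 691.9 pbw
  SrCO3: 465.6 pbw
  Li2CO3: 462.0 pbw
  Glass-grade sand: 649.3 pbw
  Lithium feldspar: 49.99 pbw
Total batch = 2873 pbw; LOI loss = 873.2 pbw; yield = 69.61%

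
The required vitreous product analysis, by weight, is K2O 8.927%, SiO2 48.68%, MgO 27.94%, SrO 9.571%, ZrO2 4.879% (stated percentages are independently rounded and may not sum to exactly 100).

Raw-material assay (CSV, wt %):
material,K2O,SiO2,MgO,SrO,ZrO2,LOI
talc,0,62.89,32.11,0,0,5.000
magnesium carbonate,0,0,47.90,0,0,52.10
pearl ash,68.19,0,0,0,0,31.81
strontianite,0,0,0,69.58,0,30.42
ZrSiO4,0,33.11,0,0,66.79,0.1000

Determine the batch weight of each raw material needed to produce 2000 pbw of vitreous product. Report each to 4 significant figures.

Batch per 2000 pbw vitreous product:
  talc: 1471 pbw
  magnesium carbonate: 180.4 pbw
  pearl ash: 261.8 pbw
  strontianite: 275.1 pbw
  ZrSiO4: 146.1 pbw
Total batch = 2334 pbw; LOI loss = 334.6 pbw; yield = 85.66%

Intermediates are printed rounded off to 4 significant figures alongside each step; the working math keeps full precision through every step — a single rounding yields each reported result. The derived quantities (totals, five oxide percentages, net glass mass, yield, ignition loss) are carried in full float precision starting from the weights for 2000 pbw of glass, exactly as shown in question or answer.
Target oxide masses per 2000 pbw vitreous product:
  K2O: 8.927% × 2000 = 178.5 pbw
  SiO2: 48.68% × 2000 = 973.6 pbw
  MgO: 27.94% × 2000 = 558.8 pbw
  SrO: 9.571% × 2000 = 191.4 pbw
  ZrO2: 4.879% × 2000 = 97.58 pbw
Checking each oxide sum from the weights as reported, under the basis named above (oxide sums agree with the targets inside rounding margins):
  K2O: 261.8·0.6819 = 178.5 pbw (target 178.5 pbw)
  SiO2: 1471·0.6289 + 146.1·0.3311 = 973.5 pbw (target 973.6 pbw)
  MgO: 1471·0.3211 + 180.4·0.4790 = 558.7 pbw (target 558.8 pbw)
  SrO: 275.1·0.6958 = 191.4 pbw (target 191.4 pbw)
  ZrO2: 146.1·0.6679 = 97.58 pbw (target 97.58 pbw)
Mass balance on the glass: Σ batch − LOI loss = 2000 pbw (targets for the oxides total 2000 pbw; with the basis standing at 2000 pbw — gaps are rounding artifacts).
Batch grand total — Σ batch = 2334 pbw; LOI removed, Σ of batch·LOI: 334.6 pbw; the yield ratio, glass ÷ batch: 85.66%.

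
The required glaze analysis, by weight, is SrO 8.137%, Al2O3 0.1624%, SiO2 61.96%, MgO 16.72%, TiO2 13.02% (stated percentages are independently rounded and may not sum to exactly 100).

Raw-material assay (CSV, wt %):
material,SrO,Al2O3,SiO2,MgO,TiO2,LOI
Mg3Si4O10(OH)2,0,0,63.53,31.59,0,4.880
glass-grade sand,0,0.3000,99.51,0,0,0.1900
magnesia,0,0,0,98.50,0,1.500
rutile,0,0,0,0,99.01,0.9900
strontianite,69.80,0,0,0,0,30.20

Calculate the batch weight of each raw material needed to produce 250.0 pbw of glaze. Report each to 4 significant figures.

Batch per 250.0 pbw glaze:
  Mg3Si4O10(OH)2: 31.84 pbw
  glass-grade sand: 135.3 pbw
  magnesia: 32.22 pbw
  rutile: 32.88 pbw
  strontianite: 29.14 pbw
Total batch = 261.4 pbw; LOI loss = 11.42 pbw; yield = 95.63%

Full float precision is maintained from start to finish — values along the way are printed rounded to 4 significant figures in the working — exactly one rounding is applied to every reported figure; all derived quantities (the totals, five oxide percentages, net glass mass, LOI, the yield) are re-derived using the weight values on 250.0 pbw of glass at full precision exactly as shown in question or answer.
Oxide-by-oxide targets in 250.0 pbw glaze:
  SrO: 8.137% × 250.0 = 20.34 pbw
  Al2O3: 0.1624% × 250.0 = 0.4060 pbw
  SiO2: 61.96% × 250.0 = 154.9 pbw
  MgO: 16.72% × 250.0 = 41.80 pbw
  TiO2: 13.02% × 250.0 = 32.55 pbw
Mass-balance tally per oxide from the weights as reported, under the basis named above (oxide sums agree with the targets up to rounding of the answer):
  SrO: 29.14·0.6980 = 20.34 pbw (target 20.34 pbw)
  Al2O3: 135.3·0.003000 = 0.4059 pbw (target 0.4060 pbw)
  SiO2: 31.84·0.6353 + 135.3·0.9951 = 154.9 pbw (target 154.9 pbw)
  MgO: 31.84·0.3159 + 32.22·0.9850 = 41.79 pbw (target 41.80 pbw)
  TiO2: 32.88·0.9901 = 32.55 pbw (target 32.55 pbw)
Glass-mass bookkeeping: Σ batch − LOI loss = 250.0 pbw (per-oxide target masses sum to 250.0 pbw; stated basis 250.0 pbw — differing by rounding only).
Summing the batch: Σ batch = 261.4 pbw; the LOI term Σ batch·LOI equals 11.42 pbw; yield: glass divided by total = 95.63%.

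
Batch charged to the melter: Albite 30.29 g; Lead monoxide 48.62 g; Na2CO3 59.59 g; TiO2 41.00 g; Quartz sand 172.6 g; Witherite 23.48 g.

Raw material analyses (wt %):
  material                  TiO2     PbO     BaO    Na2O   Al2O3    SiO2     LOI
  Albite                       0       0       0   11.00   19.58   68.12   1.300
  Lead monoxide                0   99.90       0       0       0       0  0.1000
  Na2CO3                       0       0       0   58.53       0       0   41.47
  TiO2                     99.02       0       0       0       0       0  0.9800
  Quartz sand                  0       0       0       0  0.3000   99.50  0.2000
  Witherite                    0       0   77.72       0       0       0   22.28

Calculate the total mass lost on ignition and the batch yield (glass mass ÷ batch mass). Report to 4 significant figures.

LOI loss = 31.13 g; glass = 344.4 g; yield = 91.71%

Each numeric step holds full float precision from first step to last — working values are printed, with 4-significant-figure rounding, when written out; exactly one rounding is applied to every reported figure — the derived quantities, which include glass mass, the six compositions, ignition loss, the yield, totals, are re-derived in exact precision, as they appear in the problem or answer text, from the weighed amounts on 344.4 g of glass.
Material-by-material LOI:
  Albite: 30.29 × 0.01300 = 0.3938 g
  Lead monoxide: 48.62 × 0.001000 = 0.04862 g
  Na2CO3: 59.59 × 0.4147 = 24.71 g
  TiO2: 41.00 × 0.009800 = 0.4018 g
  Quartz sand: 172.6 × 0.002000 = 0.3452 g
  Witherite: 23.48 × 0.2228 = 5.231 g
Total LOI = 31.13 g
Glass = batch − LOI = 375.6 − 31.13 = 344.4 g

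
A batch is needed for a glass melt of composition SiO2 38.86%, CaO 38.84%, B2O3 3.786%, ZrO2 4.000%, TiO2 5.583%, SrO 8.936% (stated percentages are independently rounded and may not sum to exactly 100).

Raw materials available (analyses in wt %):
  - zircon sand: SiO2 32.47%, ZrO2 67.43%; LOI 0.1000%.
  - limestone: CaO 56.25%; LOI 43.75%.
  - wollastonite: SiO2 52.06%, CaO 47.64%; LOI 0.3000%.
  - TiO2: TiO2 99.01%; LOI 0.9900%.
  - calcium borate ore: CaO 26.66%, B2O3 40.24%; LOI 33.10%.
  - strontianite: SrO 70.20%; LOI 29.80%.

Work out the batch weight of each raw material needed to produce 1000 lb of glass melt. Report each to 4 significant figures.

Batch per 1000 lb glass melt:
  zircon sand: 59.32 lb
  limestone: 45.04 lb
  wollastonite: 709.4 lb
  TiO2: 56.39 lb
  calcium borate ore: 94.09 lb
  strontianite: 127.3 lb
Total batch = 1092 lb; LOI loss = 91.53 lb; yield = 91.61%

Every computation maintains exact precision in every operation. Intermediates are displayed, rounded to 4 significant digits, within the worked lines; each reported value is rounded just once — derived quantities are carried from the weighed amounts on 1000 lb of glass at full precision (the six compositions, yield, LOI, totals, net glass mass), precisely as stated by question or answer.
Per-oxide target masses for 1000 lb glass melt:
  SiO2: 38.86% × 1000 = 388.6 lb
  CaO: 38.84% × 1000 = 388.4 lb
  B2O3: 3.786% × 1000 = 37.86 lb
  ZrO2: 4.000% × 1000 = 40.00 lb
  TiO2: 5.583% × 1000 = 55.83 lb
  SrO: 8.936% × 1000 = 89.36 lb
Per-oxide balance check given the weights on record, against the basis in use (each sum matches its target mass given rounding of the digits):
  SiO2: 59.32·0.3247 + 709.4·0.5206 = 388.6 lb (target 388.6 lb)
  CaO: 45.04·0.5625 + 709.4·0.4764 + 94.09·0.2666 = 388.4 lb (target 388.4 lb)
  B2O3: 94.09·0.4024 = 37.86 lb (target 37.86 lb)
  ZrO2: 59.32·0.6743 = 40.00 lb (target 40.00 lb)
  TiO2: 56.39·0.9901 = 55.83 lb (target 55.83 lb)
  SrO: 127.3·0.7020 = 89.36 lb (target 89.36 lb)
Glass-mass sanity pass: net batch after ignition = 1000 lb (the targets, summed, come to 1000 lb; against the stated basis, 1000 lb — any gap is answer rounding).
Summing the batch: Σ batch = 1092 lb; Σ batch·LOI gives LOI loss = 91.53 lb; glass ÷ batch gives a yield of 91.61%.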